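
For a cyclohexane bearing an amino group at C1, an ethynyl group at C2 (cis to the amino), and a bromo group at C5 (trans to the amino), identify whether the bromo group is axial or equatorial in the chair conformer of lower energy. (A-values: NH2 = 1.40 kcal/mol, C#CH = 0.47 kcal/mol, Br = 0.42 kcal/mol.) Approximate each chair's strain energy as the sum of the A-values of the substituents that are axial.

axial

Chair I (amino axial, ethynyl equatorial, bromo equatorial): E = 1.40 kcal/mol.
Chair II (amino equatorial, ethynyl axial, bromo axial): E = 0.89 kcal/mol.
Chair II is the more stable (lower-energy) conformer, and in that chair the bromo group is axial.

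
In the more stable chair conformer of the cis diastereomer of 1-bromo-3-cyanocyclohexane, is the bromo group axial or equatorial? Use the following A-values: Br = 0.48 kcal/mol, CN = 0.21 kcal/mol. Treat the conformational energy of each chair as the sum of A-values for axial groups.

C1 and C3 have the same parity, so for the cis isomer the two substituents are e,e in one chair and a,a in the other.
Chair I (bromo axial, cyano axial): E = 0.69 kcal/mol.
Chair II (bromo equatorial, cyano equatorial): E = 0.00 kcal/mol.
Chair II is the more stable (lower-energy) conformer, and in that chair the bromo group is equatorial.

equatorial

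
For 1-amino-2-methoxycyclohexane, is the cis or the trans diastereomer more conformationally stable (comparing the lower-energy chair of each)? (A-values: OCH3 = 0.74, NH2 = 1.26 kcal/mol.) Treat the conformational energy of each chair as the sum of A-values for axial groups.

At 1,2 positions (parity opposite): cis → (a,e or e,a); trans → (e,e or a,a).
Best chair for cis: E = 0.74 kcal/mol; best chair for trans: E = 0.00 kcal/mol.
The trans isomer is lower by 0.74 kcal/mol.

trans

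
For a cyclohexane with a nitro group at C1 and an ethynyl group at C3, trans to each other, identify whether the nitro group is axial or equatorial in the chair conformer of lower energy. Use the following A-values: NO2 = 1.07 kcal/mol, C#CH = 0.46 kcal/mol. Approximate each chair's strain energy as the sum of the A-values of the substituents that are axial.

C1 and C3 have the same parity, so for the trans isomer the two substituents are one axial and one equatorial in each chair.
Chair I (nitro axial, ethynyl equatorial): E = 1.07 kcal/mol.
Chair II (nitro equatorial, ethynyl axial): E = 0.46 kcal/mol.
Chair II is the more stable (lower-energy) conformer, and in that chair the nitro group is equatorial.

equatorial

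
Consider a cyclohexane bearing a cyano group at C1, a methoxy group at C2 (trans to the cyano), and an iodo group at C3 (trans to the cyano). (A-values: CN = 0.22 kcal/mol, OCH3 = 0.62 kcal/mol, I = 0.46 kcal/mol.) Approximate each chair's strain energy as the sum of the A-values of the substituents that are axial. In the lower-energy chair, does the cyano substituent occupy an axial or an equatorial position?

Chair I (cyano axial, methoxy axial, iodo equatorial): E = 0.84 kcal/mol.
Chair II (cyano equatorial, methoxy equatorial, iodo axial): E = 0.46 kcal/mol.
Chair II is the more stable (lower-energy) conformer, and in that chair the cyano group is equatorial.

equatorial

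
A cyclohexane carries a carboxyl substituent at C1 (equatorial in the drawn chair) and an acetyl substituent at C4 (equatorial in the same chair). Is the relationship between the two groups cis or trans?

C1 and C4 have opposite parity, so their axial bonds point in opposite directions.
With opposite-parity carbons, two substituents on the same face are one axial and one equatorial; opposite faces give both axial or both equatorial.
Here the groups are equatorial/equatorial → opposite face → trans.

trans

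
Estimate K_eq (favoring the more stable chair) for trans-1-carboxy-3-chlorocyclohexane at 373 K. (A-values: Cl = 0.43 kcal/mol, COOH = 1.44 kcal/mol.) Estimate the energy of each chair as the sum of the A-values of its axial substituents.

K ≈ 3.91

C1 and C3 have the same parity, so for the trans isomer the two substituents are one axial and one equatorial in each chair.
Chair I (chloro axial, carboxyl equatorial): E = 0.43 kcal/mol; chair II (chloro equatorial, carboxyl axial): E = 1.44 kcal/mol.
ΔG = 1.01 kcal/mol between the two chairs.
K = exp(ΔG/RT) with R = 1.987×10⁻³ kcal mol⁻¹ K⁻¹ and T = 373 K gives K ≈ 3.91.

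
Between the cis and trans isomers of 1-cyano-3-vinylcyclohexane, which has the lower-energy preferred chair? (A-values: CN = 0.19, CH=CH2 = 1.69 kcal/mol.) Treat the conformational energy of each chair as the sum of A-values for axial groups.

At 1,3 positions (parity same): cis → (e,e or a,a); trans → (a,e or e,a).
Best chair for cis: E = 0.00 kcal/mol; best chair for trans: E = 0.19 kcal/mol.
The cis isomer is lower by 0.19 kcal/mol.

cis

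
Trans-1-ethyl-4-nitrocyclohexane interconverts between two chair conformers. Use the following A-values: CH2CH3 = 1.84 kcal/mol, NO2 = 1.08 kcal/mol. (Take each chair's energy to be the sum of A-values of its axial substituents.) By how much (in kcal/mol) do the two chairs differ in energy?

2.92 kcal/mol

C1 and C4 have opposite parity, so for the trans isomer the two substituents are e,e in one chair and a,a in the other.
Chair I (ethyl axial, nitro axial): E = 2.92 kcal/mol.
Chair II (ethyl equatorial, nitro equatorial): E = 0.00 kcal/mol.
ΔE = 2.92 − 0.00 = 2.92 kcal/mol; chair II is more stable.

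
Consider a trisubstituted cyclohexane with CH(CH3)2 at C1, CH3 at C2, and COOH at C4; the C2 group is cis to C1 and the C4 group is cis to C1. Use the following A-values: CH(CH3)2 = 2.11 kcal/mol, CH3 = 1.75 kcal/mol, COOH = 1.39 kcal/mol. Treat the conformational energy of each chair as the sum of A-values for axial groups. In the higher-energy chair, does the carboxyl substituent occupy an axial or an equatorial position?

axial

Chair I (isopropyl axial, methyl equatorial, carboxyl equatorial): E = 2.11 kcal/mol.
Chair II (isopropyl equatorial, methyl axial, carboxyl axial): E = 3.14 kcal/mol.
Chair II is the less stable (higher-energy) conformer, and in that chair the carboxyl group is axial.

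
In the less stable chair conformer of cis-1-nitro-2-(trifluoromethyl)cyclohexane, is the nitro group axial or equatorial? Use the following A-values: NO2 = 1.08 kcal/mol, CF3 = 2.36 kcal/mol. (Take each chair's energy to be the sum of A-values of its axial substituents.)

equatorial

C1 and C2 have opposite parity, so for the cis isomer the two substituents are one axial and one equatorial in each chair.
Chair I (nitro axial, trifluoromethyl equatorial): E = 1.08 kcal/mol.
Chair II (nitro equatorial, trifluoromethyl axial): E = 2.36 kcal/mol.
Chair II is the less stable (higher-energy) conformer, and in that chair the nitro group is equatorial.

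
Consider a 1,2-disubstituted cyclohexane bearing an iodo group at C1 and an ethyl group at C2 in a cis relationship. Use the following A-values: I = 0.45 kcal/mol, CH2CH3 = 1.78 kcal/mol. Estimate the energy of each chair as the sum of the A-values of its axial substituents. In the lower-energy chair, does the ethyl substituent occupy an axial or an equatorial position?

C1 and C2 have opposite parity, so for the cis isomer the two substituents are one axial and one equatorial in each chair.
Chair I (iodo axial, ethyl equatorial): E = 0.45 kcal/mol.
Chair II (iodo equatorial, ethyl axial): E = 1.78 kcal/mol.
Chair I is the more stable (lower-energy) conformer, and in that chair the ethyl group is equatorial.

equatorial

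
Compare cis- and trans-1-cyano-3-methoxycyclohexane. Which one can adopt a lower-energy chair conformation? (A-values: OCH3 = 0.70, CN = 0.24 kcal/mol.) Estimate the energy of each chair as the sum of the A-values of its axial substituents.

cis

At 1,3 positions (parity same): cis → (e,e or a,a); trans → (a,e or e,a).
Best chair for cis: E = 0.00 kcal/mol; best chair for trans: E = 0.24 kcal/mol.
The cis isomer is lower by 0.24 kcal/mol.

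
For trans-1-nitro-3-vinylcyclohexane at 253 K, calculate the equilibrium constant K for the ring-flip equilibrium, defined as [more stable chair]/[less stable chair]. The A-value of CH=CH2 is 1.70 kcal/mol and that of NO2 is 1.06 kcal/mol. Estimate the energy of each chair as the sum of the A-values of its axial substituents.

C1 and C3 have the same parity, so for the trans isomer the two substituents are one axial and one equatorial in each chair.
Chair I (vinyl axial, nitro equatorial): E = 1.70 kcal/mol; chair II (vinyl equatorial, nitro axial): E = 1.06 kcal/mol.
ΔG = 0.64 kcal/mol between the two chairs.
K = exp(ΔG/RT) with R = 1.987×10⁻³ kcal mol⁻¹ K⁻¹ and T = 253 K gives K ≈ 3.57.

K ≈ 3.57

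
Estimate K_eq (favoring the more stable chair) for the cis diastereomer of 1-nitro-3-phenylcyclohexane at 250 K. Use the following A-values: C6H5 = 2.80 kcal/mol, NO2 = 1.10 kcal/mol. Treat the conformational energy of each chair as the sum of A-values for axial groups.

K ≈ 2568

C1 and C3 have the same parity, so for the cis isomer the two substituents are e,e in one chair and a,a in the other.
Chair I (phenyl axial, nitro axial): E = 3.90 kcal/mol; chair II (phenyl equatorial, nitro equatorial): E = 0.00 kcal/mol.
ΔG = 3.90 kcal/mol between the two chairs.
K = exp(ΔG/RT) with R = 1.987×10⁻³ kcal mol⁻¹ K⁻¹ and T = 250 K gives K ≈ 2.57e+03.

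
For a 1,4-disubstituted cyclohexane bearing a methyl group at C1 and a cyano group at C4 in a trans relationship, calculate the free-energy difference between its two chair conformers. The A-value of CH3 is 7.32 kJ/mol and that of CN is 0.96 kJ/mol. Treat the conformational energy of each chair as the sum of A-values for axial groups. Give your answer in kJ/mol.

C1 and C4 have opposite parity, so for the trans isomer the two substituents are e,e in one chair and a,a in the other.
Chair I (methyl axial, cyano axial): E = 8.28 kJ/mol.
Chair II (methyl equatorial, cyano equatorial): E = 0.00 kJ/mol.
ΔE = 8.28 − 0.00 = 8.28 kJ/mol; chair II is more stable.

8.28 kJ/mol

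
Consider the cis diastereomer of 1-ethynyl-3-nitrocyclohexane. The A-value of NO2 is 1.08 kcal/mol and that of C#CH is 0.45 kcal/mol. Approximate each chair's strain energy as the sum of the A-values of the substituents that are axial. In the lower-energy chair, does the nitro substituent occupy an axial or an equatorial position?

equatorial

C1 and C3 have the same parity, so for the cis isomer the two substituents are e,e in one chair and a,a in the other.
Chair I (nitro axial, ethynyl axial): E = 1.53 kcal/mol.
Chair II (nitro equatorial, ethynyl equatorial): E = 0.00 kcal/mol.
Chair II is the more stable (lower-energy) conformer, and in that chair the nitro group is equatorial.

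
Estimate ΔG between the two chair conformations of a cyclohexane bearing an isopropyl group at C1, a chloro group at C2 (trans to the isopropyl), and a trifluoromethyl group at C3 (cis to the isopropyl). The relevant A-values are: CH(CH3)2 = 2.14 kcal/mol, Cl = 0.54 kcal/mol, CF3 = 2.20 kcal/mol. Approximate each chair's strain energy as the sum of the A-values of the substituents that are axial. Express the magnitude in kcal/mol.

Chair I (isopropyl axial, chloro axial, trifluoromethyl axial): E = 4.88 kcal/mol.
Chair II (isopropyl equatorial, chloro equatorial, trifluoromethyl equatorial): E = 0.00 kcal/mol.
ΔE = 4.88 − 0.00 = 4.88 kcal/mol; chair II is more stable.

4.88 kcal/mol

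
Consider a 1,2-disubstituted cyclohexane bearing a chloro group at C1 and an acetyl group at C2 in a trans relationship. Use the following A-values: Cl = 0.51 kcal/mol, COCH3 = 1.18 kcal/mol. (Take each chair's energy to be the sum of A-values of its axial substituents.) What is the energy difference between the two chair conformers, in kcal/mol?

1.69 kcal/mol

C1 and C2 have opposite parity, so for the trans isomer the two substituents are e,e in one chair and a,a in the other.
Chair I (chloro axial, acetyl axial): E = 1.69 kcal/mol.
Chair II (chloro equatorial, acetyl equatorial): E = 0.00 kcal/mol.
ΔE = 1.69 − 0.00 = 1.69 kcal/mol; chair II is more stable.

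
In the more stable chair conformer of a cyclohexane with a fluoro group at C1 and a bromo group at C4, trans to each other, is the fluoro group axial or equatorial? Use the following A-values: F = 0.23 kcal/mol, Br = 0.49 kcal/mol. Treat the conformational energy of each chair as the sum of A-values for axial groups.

equatorial

C1 and C4 have opposite parity, so for the trans isomer the two substituents are e,e in one chair and a,a in the other.
Chair I (fluoro axial, bromo axial): E = 0.72 kcal/mol.
Chair II (fluoro equatorial, bromo equatorial): E = 0.00 kcal/mol.
Chair II is the more stable (lower-energy) conformer, and in that chair the fluoro group is equatorial.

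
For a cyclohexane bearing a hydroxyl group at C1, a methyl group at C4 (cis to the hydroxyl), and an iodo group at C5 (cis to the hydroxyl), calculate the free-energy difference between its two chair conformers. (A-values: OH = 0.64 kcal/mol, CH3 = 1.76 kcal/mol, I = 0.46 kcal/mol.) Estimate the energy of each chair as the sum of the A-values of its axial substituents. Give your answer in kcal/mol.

Chair I (hydroxyl axial, methyl equatorial, iodo axial): E = 1.10 kcal/mol.
Chair II (hydroxyl equatorial, methyl axial, iodo equatorial): E = 1.76 kcal/mol.
ΔE = 1.76 − 1.10 = 0.66 kcal/mol; chair I is more stable.

0.66 kcal/mol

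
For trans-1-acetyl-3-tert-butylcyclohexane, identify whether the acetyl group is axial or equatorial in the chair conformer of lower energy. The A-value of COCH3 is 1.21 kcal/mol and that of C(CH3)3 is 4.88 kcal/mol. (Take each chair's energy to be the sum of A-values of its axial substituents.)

axial

C1 and C3 have the same parity, so for the trans isomer the two substituents are one axial and one equatorial in each chair.
Chair I (acetyl axial, tert-butyl equatorial): E = 1.21 kcal/mol.
Chair II (acetyl equatorial, tert-butyl axial): E = 4.88 kcal/mol.
Chair I is the more stable (lower-energy) conformer, and in that chair the acetyl group is axial.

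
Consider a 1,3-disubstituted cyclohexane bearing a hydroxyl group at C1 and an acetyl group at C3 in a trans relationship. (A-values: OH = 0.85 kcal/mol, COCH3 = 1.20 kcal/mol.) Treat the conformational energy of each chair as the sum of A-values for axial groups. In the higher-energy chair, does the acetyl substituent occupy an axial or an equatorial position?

axial

C1 and C3 have the same parity, so for the trans isomer the two substituents are one axial and one equatorial in each chair.
Chair I (hydroxyl axial, acetyl equatorial): E = 0.85 kcal/mol.
Chair II (hydroxyl equatorial, acetyl axial): E = 1.20 kcal/mol.
Chair II is the less stable (higher-energy) conformer, and in that chair the acetyl group is axial.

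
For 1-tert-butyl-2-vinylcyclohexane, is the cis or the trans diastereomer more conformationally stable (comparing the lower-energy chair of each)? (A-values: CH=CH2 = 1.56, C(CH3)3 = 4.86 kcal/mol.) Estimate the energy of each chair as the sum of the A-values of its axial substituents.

At 1,2 positions (parity opposite): cis → (a,e or e,a); trans → (e,e or a,a).
Best chair for cis: E = 1.56 kcal/mol; best chair for trans: E = 0.00 kcal/mol.
The trans isomer is lower by 1.56 kcal/mol.

trans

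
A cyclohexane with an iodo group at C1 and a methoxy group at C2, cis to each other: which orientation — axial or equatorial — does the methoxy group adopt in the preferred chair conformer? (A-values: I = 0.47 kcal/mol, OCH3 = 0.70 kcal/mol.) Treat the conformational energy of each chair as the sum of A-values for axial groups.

equatorial

C1 and C2 have opposite parity, so for the cis isomer the two substituents are one axial and one equatorial in each chair.
Chair I (iodo axial, methoxy equatorial): E = 0.47 kcal/mol.
Chair II (iodo equatorial, methoxy axial): E = 0.70 kcal/mol.
Chair I is the more stable (lower-energy) conformer, and in that chair the methoxy group is equatorial.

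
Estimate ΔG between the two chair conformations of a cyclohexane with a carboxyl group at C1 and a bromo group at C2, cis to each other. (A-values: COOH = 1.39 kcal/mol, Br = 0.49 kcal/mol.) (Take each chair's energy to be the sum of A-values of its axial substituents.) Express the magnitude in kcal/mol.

0.90 kcal/mol

C1 and C2 have opposite parity, so for the cis isomer the two substituents are one axial and one equatorial in each chair.
Chair I (carboxyl axial, bromo equatorial): E = 1.39 kcal/mol.
Chair II (carboxyl equatorial, bromo axial): E = 0.49 kcal/mol.
ΔE = 1.39 − 0.49 = 0.90 kcal/mol; chair II is more stable.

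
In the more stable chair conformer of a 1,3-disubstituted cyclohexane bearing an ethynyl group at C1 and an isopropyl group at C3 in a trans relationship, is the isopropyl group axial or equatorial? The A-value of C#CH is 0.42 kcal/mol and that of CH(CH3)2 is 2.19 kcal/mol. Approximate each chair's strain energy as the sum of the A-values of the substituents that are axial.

C1 and C3 have the same parity, so for the trans isomer the two substituents are one axial and one equatorial in each chair.
Chair I (ethynyl axial, isopropyl equatorial): E = 0.42 kcal/mol.
Chair II (ethynyl equatorial, isopropyl axial): E = 2.19 kcal/mol.
Chair I is the more stable (lower-energy) conformer, and in that chair the isopropyl group is equatorial.

equatorial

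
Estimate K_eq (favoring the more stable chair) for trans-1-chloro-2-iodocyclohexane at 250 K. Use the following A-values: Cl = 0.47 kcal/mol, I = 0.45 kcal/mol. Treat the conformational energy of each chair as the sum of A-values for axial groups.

K ≈ 6.37

C1 and C2 have opposite parity, so for the trans isomer the two substituents are e,e in one chair and a,a in the other.
Chair I (chloro axial, iodo axial): E = 0.92 kcal/mol; chair II (chloro equatorial, iodo equatorial): E = 0.00 kcal/mol.
ΔG = 0.92 kcal/mol between the two chairs.
K = exp(ΔG/RT) with R = 1.987×10⁻³ kcal mol⁻¹ K⁻¹ and T = 250 K gives K ≈ 6.37.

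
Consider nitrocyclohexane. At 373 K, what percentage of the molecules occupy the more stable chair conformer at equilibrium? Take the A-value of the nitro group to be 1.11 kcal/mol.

One chair has the nitro group axial (E = 1.11 kcal/mol) and the other has it equatorial (E = 0).
ΔG = 1.11 kcal/mol between the two chairs.
K = exp(ΔG/RT) with R = 1.987×10⁻³ kcal mol⁻¹ K⁻¹ and T = 373 K gives K ≈ 4.47.
Fraction in the lower-energy chair = K/(K+1) = 81.7%.

81.7%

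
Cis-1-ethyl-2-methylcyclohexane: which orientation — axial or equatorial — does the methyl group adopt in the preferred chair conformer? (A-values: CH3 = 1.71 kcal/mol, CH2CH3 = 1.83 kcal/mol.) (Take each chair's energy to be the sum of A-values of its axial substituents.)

C1 and C2 have opposite parity, so for the cis isomer the two substituents are one axial and one equatorial in each chair.
Chair I (methyl axial, ethyl equatorial): E = 1.71 kcal/mol.
Chair II (methyl equatorial, ethyl axial): E = 1.83 kcal/mol.
Chair I is the more stable (lower-energy) conformer, and in that chair the methyl group is axial.

axial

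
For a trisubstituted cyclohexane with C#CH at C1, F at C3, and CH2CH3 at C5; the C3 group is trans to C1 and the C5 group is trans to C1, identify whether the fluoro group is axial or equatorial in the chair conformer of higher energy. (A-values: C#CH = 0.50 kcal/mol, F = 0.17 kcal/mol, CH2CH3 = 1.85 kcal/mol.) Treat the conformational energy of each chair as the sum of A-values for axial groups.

axial

Chair I (ethynyl axial, fluoro equatorial, ethyl equatorial): E = 0.50 kcal/mol.
Chair II (ethynyl equatorial, fluoro axial, ethyl axial): E = 2.02 kcal/mol.
Chair II is the less stable (higher-energy) conformer, and in that chair the fluoro group is axial.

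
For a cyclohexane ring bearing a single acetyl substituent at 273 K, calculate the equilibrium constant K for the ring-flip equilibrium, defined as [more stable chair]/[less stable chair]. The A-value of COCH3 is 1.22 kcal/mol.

One chair has the acetyl group axial (E = 1.22 kcal/mol) and the other has it equatorial (E = 0).
ΔG = 1.22 kcal/mol between the two chairs.
K = exp(ΔG/RT) with R = 1.987×10⁻³ kcal mol⁻¹ K⁻¹ and T = 273 K gives K ≈ 9.48.

K ≈ 9.48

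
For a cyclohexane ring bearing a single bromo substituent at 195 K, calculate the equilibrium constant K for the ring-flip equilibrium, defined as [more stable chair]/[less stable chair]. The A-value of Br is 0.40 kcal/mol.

K ≈ 2.81

One chair has the bromo group axial (E = 0.40 kcal/mol) and the other has it equatorial (E = 0).
ΔG = 0.40 kcal/mol between the two chairs.
K = exp(ΔG/RT) with R = 1.987×10⁻³ kcal mol⁻¹ K⁻¹ and T = 195 K gives K ≈ 2.81.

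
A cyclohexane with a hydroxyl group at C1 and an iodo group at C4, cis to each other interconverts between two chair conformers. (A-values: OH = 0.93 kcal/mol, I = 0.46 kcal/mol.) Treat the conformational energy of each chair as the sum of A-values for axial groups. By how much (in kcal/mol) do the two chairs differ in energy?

C1 and C4 have opposite parity, so for the cis isomer the two substituents are one axial and one equatorial in each chair.
Chair I (hydroxyl axial, iodo equatorial): E = 0.93 kcal/mol.
Chair II (hydroxyl equatorial, iodo axial): E = 0.46 kcal/mol.
ΔE = 0.93 − 0.46 = 0.47 kcal/mol; chair II is more stable.

0.47 kcal/mol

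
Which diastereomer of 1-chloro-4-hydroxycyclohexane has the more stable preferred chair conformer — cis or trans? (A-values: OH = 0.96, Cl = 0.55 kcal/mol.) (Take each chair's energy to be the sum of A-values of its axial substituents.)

At 1,4 positions (parity opposite): cis → (a,e or e,a); trans → (e,e or a,a).
Best chair for cis: E = 0.55 kcal/mol; best chair for trans: E = 0.00 kcal/mol.
The trans isomer is lower by 0.55 kcal/mol.

trans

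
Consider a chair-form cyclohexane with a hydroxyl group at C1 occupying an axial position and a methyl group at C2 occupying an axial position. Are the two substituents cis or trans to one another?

trans

C1 and C2 have opposite parity, so their axial bonds point in opposite directions.
With opposite-parity carbons, two substituents on the same face are one axial and one equatorial; opposite faces give both axial or both equatorial.
Here the groups are axial/axial → opposite face → trans.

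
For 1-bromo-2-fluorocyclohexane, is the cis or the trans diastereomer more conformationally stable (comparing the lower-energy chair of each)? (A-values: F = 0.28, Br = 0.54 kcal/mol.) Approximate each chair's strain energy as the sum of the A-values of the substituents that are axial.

trans

At 1,2 positions (parity opposite): cis → (a,e or e,a); trans → (e,e or a,a).
Best chair for cis: E = 0.28 kcal/mol; best chair for trans: E = 0.00 kcal/mol.
The trans isomer is lower by 0.28 kcal/mol.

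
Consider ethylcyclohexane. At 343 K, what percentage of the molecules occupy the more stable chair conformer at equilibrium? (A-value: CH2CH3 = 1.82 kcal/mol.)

93.5%

One chair has the ethyl group axial (E = 1.82 kcal/mol) and the other has it equatorial (E = 0).
ΔG = 1.82 kcal/mol between the two chairs.
K = exp(ΔG/RT) with R = 1.987×10⁻³ kcal mol⁻¹ K⁻¹ and T = 343 K gives K ≈ 14.4.
Fraction in the lower-energy chair = K/(K+1) = 93.5%.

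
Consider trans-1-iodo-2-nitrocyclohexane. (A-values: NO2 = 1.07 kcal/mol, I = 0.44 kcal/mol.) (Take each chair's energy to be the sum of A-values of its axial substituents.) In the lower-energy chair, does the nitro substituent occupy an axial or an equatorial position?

C1 and C2 have opposite parity, so for the trans isomer the two substituents are e,e in one chair and a,a in the other.
Chair I (nitro axial, iodo axial): E = 1.51 kcal/mol.
Chair II (nitro equatorial, iodo equatorial): E = 0.00 kcal/mol.
Chair II is the more stable (lower-energy) conformer, and in that chair the nitro group is equatorial.

equatorial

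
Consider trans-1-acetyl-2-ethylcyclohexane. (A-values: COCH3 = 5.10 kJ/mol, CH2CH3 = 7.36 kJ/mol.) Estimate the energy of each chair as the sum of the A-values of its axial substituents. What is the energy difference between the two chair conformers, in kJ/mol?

12.46 kJ/mol

C1 and C2 have opposite parity, so for the trans isomer the two substituents are e,e in one chair and a,a in the other.
Chair I (acetyl axial, ethyl axial): E = 12.46 kJ/mol.
Chair II (acetyl equatorial, ethyl equatorial): E = 0.00 kJ/mol.
ΔE = 12.46 − 0.00 = 12.46 kJ/mol; chair II is more stable.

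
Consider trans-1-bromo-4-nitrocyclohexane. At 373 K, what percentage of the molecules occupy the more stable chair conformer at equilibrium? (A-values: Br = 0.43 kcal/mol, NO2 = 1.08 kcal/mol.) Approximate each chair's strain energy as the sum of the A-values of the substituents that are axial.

C1 and C4 have opposite parity, so for the trans isomer the two substituents are e,e in one chair and a,a in the other.
Chair I (bromo axial, nitro axial): E = 1.51 kcal/mol; chair II (bromo equatorial, nitro equatorial): E = 0.00 kcal/mol.
ΔG = 1.51 kcal/mol between the two chairs.
K = exp(ΔG/RT) with R = 1.987×10⁻³ kcal mol⁻¹ K⁻¹ and T = 373 K gives K ≈ 7.67.
Fraction in the lower-energy chair = K/(K+1) = 88.5%.

88.5%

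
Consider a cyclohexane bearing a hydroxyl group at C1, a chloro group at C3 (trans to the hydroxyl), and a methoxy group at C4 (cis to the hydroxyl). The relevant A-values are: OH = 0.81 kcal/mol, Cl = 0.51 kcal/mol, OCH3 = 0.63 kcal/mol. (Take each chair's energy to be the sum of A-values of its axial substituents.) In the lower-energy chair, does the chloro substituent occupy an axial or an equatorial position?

equatorial

Chair I (hydroxyl axial, chloro equatorial, methoxy equatorial): E = 0.81 kcal/mol.
Chair II (hydroxyl equatorial, chloro axial, methoxy axial): E = 1.14 kcal/mol.
Chair I is the more stable (lower-energy) conformer, and in that chair the chloro group is equatorial.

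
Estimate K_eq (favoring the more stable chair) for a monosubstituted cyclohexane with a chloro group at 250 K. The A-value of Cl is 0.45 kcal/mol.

K ≈ 2.47

One chair has the chloro group axial (E = 0.45 kcal/mol) and the other has it equatorial (E = 0).
ΔG = 0.45 kcal/mol between the two chairs.
K = exp(ΔG/RT) with R = 1.987×10⁻³ kcal mol⁻¹ K⁻¹ and T = 250 K gives K ≈ 2.47.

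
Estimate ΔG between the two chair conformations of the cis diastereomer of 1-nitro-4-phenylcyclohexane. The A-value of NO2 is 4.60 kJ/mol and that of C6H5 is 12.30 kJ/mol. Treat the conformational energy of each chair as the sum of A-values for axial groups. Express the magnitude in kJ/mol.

7.70 kJ/mol

C1 and C4 have opposite parity, so for the cis isomer the two substituents are one axial and one equatorial in each chair.
Chair I (nitro axial, phenyl equatorial): E = 4.60 kJ/mol.
Chair II (nitro equatorial, phenyl axial): E = 12.30 kJ/mol.
ΔE = 12.30 − 4.60 = 7.70 kJ/mol; chair I is more stable.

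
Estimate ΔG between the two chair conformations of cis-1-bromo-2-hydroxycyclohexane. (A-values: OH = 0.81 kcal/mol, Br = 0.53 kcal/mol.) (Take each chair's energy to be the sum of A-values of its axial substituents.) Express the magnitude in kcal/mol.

C1 and C2 have opposite parity, so for the cis isomer the two substituents are one axial and one equatorial in each chair.
Chair I (hydroxyl axial, bromo equatorial): E = 0.81 kcal/mol.
Chair II (hydroxyl equatorial, bromo axial): E = 0.53 kcal/mol.
ΔE = 0.81 − 0.53 = 0.28 kcal/mol; chair II is more stable.

0.28 kcal/mol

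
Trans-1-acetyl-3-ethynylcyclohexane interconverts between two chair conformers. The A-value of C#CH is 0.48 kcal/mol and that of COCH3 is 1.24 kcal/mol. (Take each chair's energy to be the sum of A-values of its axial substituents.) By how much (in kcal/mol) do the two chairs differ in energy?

0.76 kcal/mol

C1 and C3 have the same parity, so for the trans isomer the two substituents are one axial and one equatorial in each chair.
Chair I (ethynyl axial, acetyl equatorial): E = 0.48 kcal/mol.
Chair II (ethynyl equatorial, acetyl axial): E = 1.24 kcal/mol.
ΔE = 1.24 − 0.48 = 0.76 kcal/mol; chair I is more stable.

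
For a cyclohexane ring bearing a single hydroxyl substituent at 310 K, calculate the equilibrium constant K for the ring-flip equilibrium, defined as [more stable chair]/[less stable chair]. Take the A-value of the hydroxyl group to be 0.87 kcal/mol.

One chair has the hydroxyl group axial (E = 0.87 kcal/mol) and the other has it equatorial (E = 0).
ΔG = 0.87 kcal/mol between the two chairs.
K = exp(ΔG/RT) with R = 1.987×10⁻³ kcal mol⁻¹ K⁻¹ and T = 310 K gives K ≈ 4.11.

K ≈ 4.11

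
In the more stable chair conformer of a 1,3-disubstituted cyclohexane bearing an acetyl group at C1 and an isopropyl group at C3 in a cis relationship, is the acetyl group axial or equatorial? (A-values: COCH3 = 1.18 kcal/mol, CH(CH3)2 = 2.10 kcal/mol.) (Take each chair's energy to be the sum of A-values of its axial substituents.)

equatorial

C1 and C3 have the same parity, so for the cis isomer the two substituents are e,e in one chair and a,a in the other.
Chair I (acetyl axial, isopropyl axial): E = 3.28 kcal/mol.
Chair II (acetyl equatorial, isopropyl equatorial): E = 0.00 kcal/mol.
Chair II is the more stable (lower-energy) conformer, and in that chair the acetyl group is equatorial.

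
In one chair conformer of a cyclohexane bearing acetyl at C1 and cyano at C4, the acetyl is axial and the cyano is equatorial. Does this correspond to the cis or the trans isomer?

C1 and C4 have opposite parity, so their axial bonds point in opposite directions.
With opposite-parity carbons, two substituents on the same face are one axial and one equatorial; opposite faces give both axial or both equatorial.
Here the groups are axial/equatorial → same face → cis.

cis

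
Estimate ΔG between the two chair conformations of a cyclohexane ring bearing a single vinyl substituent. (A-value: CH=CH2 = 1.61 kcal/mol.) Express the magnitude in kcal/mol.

A monosubstituted cyclohexane has one chair with the vinyl group axial (E = A = 1.61 kcal/mol) and one with it equatorial (E = 0).
ΔE = 1.61 − 0 = 1.61 kcal/mol.

1.61 kcal/mol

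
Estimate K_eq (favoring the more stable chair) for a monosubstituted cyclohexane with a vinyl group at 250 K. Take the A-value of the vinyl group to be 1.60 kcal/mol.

K ≈ 25.1

One chair has the vinyl group axial (E = 1.60 kcal/mol) and the other has it equatorial (E = 0).
ΔG = 1.60 kcal/mol between the two chairs.
K = exp(ΔG/RT) with R = 1.987×10⁻³ kcal mol⁻¹ K⁻¹ and T = 250 K gives K ≈ 25.1.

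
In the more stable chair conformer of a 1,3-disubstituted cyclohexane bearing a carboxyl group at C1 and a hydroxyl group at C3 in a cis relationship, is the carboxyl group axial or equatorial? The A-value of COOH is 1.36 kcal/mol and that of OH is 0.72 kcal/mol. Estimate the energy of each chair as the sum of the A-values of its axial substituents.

C1 and C3 have the same parity, so for the cis isomer the two substituents are e,e in one chair and a,a in the other.
Chair I (carboxyl axial, hydroxyl axial): E = 2.08 kcal/mol.
Chair II (carboxyl equatorial, hydroxyl equatorial): E = 0.00 kcal/mol.
Chair II is the more stable (lower-energy) conformer, and in that chair the carboxyl group is equatorial.

equatorial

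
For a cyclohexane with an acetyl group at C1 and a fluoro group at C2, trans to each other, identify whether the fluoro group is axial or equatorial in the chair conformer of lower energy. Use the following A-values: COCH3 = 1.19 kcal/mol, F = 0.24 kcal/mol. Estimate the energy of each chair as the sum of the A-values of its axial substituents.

equatorial

C1 and C2 have opposite parity, so for the trans isomer the two substituents are e,e in one chair and a,a in the other.
Chair I (acetyl axial, fluoro axial): E = 1.43 kcal/mol.
Chair II (acetyl equatorial, fluoro equatorial): E = 0.00 kcal/mol.
Chair II is the more stable (lower-energy) conformer, and in that chair the fluoro group is equatorial.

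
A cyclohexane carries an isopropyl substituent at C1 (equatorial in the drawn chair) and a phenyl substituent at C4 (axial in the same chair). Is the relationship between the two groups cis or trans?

cis

C1 and C4 have opposite parity, so their axial bonds point in opposite directions.
With opposite-parity carbons, two substituents on the same face are one axial and one equatorial; opposite faces give both axial or both equatorial.
Here the groups are equatorial/axial → same face → cis.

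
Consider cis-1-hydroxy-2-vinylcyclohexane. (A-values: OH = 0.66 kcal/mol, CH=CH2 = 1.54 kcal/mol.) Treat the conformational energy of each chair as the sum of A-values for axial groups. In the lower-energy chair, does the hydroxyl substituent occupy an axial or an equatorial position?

C1 and C2 have opposite parity, so for the cis isomer the two substituents are one axial and one equatorial in each chair.
Chair I (hydroxyl axial, vinyl equatorial): E = 0.66 kcal/mol.
Chair II (hydroxyl equatorial, vinyl axial): E = 1.54 kcal/mol.
Chair I is the more stable (lower-energy) conformer, and in that chair the hydroxyl group is axial.

axial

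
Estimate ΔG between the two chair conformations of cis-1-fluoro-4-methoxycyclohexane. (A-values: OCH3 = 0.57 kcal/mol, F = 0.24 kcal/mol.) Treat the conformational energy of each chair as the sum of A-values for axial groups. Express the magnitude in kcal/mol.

C1 and C4 have opposite parity, so for the cis isomer the two substituents are one axial and one equatorial in each chair.
Chair I (methoxy axial, fluoro equatorial): E = 0.57 kcal/mol.
Chair II (methoxy equatorial, fluoro axial): E = 0.24 kcal/mol.
ΔE = 0.57 − 0.24 = 0.33 kcal/mol; chair II is more stable.

0.33 kcal/mol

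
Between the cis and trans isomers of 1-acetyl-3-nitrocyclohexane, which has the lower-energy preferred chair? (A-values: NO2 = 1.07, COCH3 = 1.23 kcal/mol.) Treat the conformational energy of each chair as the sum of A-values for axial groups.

cis

At 1,3 positions (parity same): cis → (e,e or a,a); trans → (a,e or e,a).
Best chair for cis: E = 0.00 kcal/mol; best chair for trans: E = 1.07 kcal/mol.
The cis isomer is lower by 1.07 kcal/mol.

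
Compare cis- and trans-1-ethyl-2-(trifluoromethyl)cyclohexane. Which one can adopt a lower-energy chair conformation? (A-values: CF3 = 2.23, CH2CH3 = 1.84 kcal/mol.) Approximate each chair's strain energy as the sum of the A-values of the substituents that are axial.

trans

At 1,2 positions (parity opposite): cis → (a,e or e,a); trans → (e,e or a,a).
Best chair for cis: E = 1.84 kcal/mol; best chair for trans: E = 0.00 kcal/mol.
The trans isomer is lower by 1.84 kcal/mol.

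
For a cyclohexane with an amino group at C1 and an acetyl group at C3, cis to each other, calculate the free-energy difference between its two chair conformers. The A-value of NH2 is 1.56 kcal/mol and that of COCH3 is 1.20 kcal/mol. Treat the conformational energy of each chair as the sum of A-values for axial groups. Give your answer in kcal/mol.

C1 and C3 have the same parity, so for the cis isomer the two substituents are e,e in one chair and a,a in the other.
Chair I (amino axial, acetyl axial): E = 2.76 kcal/mol.
Chair II (amino equatorial, acetyl equatorial): E = 0.00 kcal/mol.
ΔE = 2.76 − 0.00 = 2.76 kcal/mol; chair II is more stable.

2.76 kcal/mol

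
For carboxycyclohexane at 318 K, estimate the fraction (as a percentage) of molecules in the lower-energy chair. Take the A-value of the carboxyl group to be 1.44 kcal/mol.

90.7%

One chair has the carboxyl group axial (E = 1.44 kcal/mol) and the other has it equatorial (E = 0).
ΔG = 1.44 kcal/mol between the two chairs.
K = exp(ΔG/RT) with R = 1.987×10⁻³ kcal mol⁻¹ K⁻¹ and T = 318 K gives K ≈ 9.77.
Fraction in the lower-energy chair = K/(K+1) = 90.7%.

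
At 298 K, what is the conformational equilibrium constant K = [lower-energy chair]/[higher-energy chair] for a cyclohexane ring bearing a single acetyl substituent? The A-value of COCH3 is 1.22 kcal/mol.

One chair has the acetyl group axial (E = 1.22 kcal/mol) and the other has it equatorial (E = 0).
ΔG = 1.22 kcal/mol between the two chairs.
K = exp(ΔG/RT) with R = 1.987×10⁻³ kcal mol⁻¹ K⁻¹ and T = 298 K gives K ≈ 7.85.

K ≈ 7.85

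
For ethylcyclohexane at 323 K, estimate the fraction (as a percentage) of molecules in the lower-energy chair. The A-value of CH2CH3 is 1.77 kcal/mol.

One chair has the ethyl group axial (E = 1.77 kcal/mol) and the other has it equatorial (E = 0).
ΔG = 1.77 kcal/mol between the two chairs.
K = exp(ΔG/RT) with R = 1.987×10⁻³ kcal mol⁻¹ K⁻¹ and T = 323 K gives K ≈ 15.8.
Fraction in the lower-energy chair = K/(K+1) = 94.0%.

94.0%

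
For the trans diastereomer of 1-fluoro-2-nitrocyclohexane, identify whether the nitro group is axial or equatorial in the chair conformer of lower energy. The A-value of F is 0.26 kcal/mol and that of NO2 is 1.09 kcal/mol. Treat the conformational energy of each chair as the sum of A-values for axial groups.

equatorial

C1 and C2 have opposite parity, so for the trans isomer the two substituents are e,e in one chair and a,a in the other.
Chair I (fluoro axial, nitro axial): E = 1.35 kcal/mol.
Chair II (fluoro equatorial, nitro equatorial): E = 0.00 kcal/mol.
Chair II is the more stable (lower-energy) conformer, and in that chair the nitro group is equatorial.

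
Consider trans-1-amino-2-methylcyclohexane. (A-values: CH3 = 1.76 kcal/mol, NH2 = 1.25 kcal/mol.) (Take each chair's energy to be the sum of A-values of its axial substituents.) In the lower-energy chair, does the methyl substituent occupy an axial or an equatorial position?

C1 and C2 have opposite parity, so for the trans isomer the two substituents are e,e in one chair and a,a in the other.
Chair I (methyl axial, amino axial): E = 3.01 kcal/mol.
Chair II (methyl equatorial, amino equatorial): E = 0.00 kcal/mol.
Chair II is the more stable (lower-energy) conformer, and in that chair the methyl group is equatorial.

equatorial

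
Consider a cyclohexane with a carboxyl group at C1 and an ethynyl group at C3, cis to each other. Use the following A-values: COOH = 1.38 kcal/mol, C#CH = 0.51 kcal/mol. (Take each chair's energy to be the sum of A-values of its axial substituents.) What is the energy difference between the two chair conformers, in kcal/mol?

1.89 kcal/mol

C1 and C3 have the same parity, so for the cis isomer the two substituents are e,e in one chair and a,a in the other.
Chair I (carboxyl axial, ethynyl axial): E = 1.89 kcal/mol.
Chair II (carboxyl equatorial, ethynyl equatorial): E = 0.00 kcal/mol.
ΔE = 1.89 − 0.00 = 1.89 kcal/mol; chair II is more stable.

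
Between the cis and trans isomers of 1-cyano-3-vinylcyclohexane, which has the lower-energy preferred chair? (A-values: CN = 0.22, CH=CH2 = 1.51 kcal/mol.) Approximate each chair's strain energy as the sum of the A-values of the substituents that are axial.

At 1,3 positions (parity same): cis → (e,e or a,a); trans → (a,e or e,a).
Best chair for cis: E = 0.00 kcal/mol; best chair for trans: E = 0.22 kcal/mol.
The cis isomer is lower by 0.22 kcal/mol.

cis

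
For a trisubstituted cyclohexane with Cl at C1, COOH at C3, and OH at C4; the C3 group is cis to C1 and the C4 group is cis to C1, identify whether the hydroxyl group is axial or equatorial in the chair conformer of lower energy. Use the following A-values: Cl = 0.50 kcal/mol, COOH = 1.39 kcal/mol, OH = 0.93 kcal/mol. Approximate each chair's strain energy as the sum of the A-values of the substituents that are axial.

Chair I (chloro axial, carboxyl axial, hydroxyl equatorial): E = 1.89 kcal/mol.
Chair II (chloro equatorial, carboxyl equatorial, hydroxyl axial): E = 0.93 kcal/mol.
Chair II is the more stable (lower-energy) conformer, and in that chair the hydroxyl group is axial.

axial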